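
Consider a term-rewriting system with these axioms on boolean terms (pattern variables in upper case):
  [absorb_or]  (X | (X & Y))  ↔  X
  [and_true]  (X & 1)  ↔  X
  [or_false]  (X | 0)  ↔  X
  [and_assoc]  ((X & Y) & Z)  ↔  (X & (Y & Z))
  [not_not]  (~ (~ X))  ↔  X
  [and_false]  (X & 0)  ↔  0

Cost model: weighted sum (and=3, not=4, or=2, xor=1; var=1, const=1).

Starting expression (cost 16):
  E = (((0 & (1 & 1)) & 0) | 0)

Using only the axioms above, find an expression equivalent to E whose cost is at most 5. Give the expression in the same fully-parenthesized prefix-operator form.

step 1: and_true (→) rewrites (1 & 1) into 1, now (((0 & 1) & 0) | 0)
step 2: and_true (→) rewrites (0 & 1) into 0, now ((0 & 0) | 0)
step 3: or_false (→) rewrites ((0 & 0) | 0) into (0 & 0), reaching cost 5 (bound 5)

(0 & 0)   [cost 5]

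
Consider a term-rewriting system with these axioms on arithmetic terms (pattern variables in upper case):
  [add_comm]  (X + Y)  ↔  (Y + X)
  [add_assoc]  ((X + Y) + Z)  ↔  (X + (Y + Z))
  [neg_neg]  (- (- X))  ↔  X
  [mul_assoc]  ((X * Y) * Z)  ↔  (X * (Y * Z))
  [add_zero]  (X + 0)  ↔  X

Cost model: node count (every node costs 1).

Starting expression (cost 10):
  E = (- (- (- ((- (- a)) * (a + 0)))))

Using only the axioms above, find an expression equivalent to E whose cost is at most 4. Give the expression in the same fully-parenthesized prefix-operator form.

(- (a * a))   [cost 4]

(1) (- (- a))  =[neg_neg →]=  a    ⊢ (- (- (- (a * (a + 0)))))
(2) (- (- (- (a * (a + 0)))))  =[neg_neg →]=  (- (a * (a + 0)))
(3) (a + 0)  =[add_zero →]=  a    ⊢ cost 4, within 4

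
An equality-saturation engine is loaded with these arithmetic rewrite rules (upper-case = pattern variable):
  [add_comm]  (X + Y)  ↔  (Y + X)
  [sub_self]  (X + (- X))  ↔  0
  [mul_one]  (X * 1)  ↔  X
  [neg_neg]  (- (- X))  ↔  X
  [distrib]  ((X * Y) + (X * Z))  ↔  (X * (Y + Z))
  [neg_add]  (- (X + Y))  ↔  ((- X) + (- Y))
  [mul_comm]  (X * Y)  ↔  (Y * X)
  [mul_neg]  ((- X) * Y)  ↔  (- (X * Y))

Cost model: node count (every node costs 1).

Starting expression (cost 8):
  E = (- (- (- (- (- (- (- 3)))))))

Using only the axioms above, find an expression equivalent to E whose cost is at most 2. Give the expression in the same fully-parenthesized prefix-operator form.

1. [neg_neg →] (- (- (- (- (- (- 3))))))  →  (- (- (- (- 3))));  E = (- (- (- (- (- 3)))))
2. [neg_neg →] (- (- (- (- (- 3)))))  →  (- (- (- 3)))
3. [neg_neg →] (- (- (- 3)))  →  (- 3);  cost 2 ≤ 2, done

(- 3)   [cost 2]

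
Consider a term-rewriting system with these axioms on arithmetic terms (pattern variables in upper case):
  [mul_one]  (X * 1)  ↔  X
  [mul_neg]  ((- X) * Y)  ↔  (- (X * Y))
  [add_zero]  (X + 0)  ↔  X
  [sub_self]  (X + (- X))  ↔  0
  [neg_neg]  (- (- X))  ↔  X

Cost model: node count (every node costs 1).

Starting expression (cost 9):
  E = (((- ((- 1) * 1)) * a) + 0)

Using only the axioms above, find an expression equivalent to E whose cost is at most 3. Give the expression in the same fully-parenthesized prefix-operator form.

(1 * a)   [cost 3]

step 1: mul_one (→) rewrites ((- 1) * 1) into (- 1), now (((- (- 1)) * a) + 0)
step 2: add_zero (→) rewrites (((- (- 1)) * a) + 0) into ((- (- 1)) * a)
step 3: neg_neg (→) rewrites (- (- 1)) into 1, reaching cost 3 (bound 3)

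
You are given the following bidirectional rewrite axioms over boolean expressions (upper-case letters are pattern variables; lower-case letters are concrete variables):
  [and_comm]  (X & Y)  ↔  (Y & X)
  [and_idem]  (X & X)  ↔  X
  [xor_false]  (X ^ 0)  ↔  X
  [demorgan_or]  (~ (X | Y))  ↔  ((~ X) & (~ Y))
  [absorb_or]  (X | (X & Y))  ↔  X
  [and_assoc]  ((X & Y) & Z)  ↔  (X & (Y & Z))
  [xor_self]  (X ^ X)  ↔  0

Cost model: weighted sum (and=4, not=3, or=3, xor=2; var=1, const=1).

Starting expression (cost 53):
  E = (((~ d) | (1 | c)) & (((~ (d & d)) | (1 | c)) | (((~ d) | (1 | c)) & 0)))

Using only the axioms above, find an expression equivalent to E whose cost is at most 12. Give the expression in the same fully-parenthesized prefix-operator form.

step 1: and_idem (→) rewrites (d & d) into d, now (((~ d) | (1 | c)) & (((~ d) | (1 | c)) | (((~ d) | (1 | c)) & 0)))
step 2: absorb_or (→) rewrites (((~ d) | (1 | c)) | (((~ d) | (1 | c)) & 0)) into ((~ d) | (1 | c)), now (((~ d) | (1 | c)) & ((~ d) | (1 | c)))
step 3: and_idem (→) rewrites (((~ d) | (1 | c)) & ((~ d) | (1 | c))) into ((~ d) | (1 | c)), reaching cost 12 (bound 12)

((~ d) | (1 | c))   [cost 12]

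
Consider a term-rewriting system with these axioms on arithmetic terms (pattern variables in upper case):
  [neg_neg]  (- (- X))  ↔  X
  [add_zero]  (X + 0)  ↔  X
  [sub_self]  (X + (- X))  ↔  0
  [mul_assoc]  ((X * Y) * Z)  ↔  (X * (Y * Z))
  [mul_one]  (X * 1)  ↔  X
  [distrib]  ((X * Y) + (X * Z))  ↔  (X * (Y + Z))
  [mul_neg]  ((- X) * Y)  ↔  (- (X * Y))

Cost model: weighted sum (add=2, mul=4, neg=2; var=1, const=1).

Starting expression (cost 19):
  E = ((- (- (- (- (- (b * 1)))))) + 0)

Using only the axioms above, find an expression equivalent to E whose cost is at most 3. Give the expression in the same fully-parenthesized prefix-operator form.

(- b)   [cost 3]

(1) (- (- (- (- (b * 1)))))  =[neg_neg →]=  (- (- (b * 1)))    ⊢ ((- (- (- (b * 1)))) + 0)
(2) (- (- (- (b * 1))))  =[neg_neg →]=  (- (b * 1))    ⊢ ((- (b * 1)) + 0)
(3) ((- (b * 1)) + 0)  =[add_zero →]=  (- (b * 1))
(4) (b * 1)  =[mul_one →]=  b    ⊢ cost 3, within 3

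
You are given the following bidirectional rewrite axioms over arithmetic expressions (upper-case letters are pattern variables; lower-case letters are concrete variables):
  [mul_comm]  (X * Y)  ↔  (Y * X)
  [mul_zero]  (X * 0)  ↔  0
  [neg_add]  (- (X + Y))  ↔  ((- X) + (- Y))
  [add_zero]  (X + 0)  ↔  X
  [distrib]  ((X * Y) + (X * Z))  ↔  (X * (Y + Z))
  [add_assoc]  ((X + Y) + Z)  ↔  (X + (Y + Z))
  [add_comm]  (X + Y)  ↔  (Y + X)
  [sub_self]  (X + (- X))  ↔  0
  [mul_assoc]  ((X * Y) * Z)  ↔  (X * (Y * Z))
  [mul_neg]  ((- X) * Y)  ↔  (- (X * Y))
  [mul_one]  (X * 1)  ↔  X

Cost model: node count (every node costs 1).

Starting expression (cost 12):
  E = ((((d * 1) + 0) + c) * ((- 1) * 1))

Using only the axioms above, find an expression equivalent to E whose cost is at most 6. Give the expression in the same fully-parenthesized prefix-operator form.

1. [mul_one →] ((- 1) * 1)  →  (- 1);  E = ((((d * 1) + 0) + c) * (- 1))
2. [mul_one →] (d * 1)  →  d;  E = (((d + 0) + c) * (- 1))
3. [add_zero →] (d + 0)  →  d;  cost 6 ≤ 6, done

((d + c) * (- 1))   [cost 6]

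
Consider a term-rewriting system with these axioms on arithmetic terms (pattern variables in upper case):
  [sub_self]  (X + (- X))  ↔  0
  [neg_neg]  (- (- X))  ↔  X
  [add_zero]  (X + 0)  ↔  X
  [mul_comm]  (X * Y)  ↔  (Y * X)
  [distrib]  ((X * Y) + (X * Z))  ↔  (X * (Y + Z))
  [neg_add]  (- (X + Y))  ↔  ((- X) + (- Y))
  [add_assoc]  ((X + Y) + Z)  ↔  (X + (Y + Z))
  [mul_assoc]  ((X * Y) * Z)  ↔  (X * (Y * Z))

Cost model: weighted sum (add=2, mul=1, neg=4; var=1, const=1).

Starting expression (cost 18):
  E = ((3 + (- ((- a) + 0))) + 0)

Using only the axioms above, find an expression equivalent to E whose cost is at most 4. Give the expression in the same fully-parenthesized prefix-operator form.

(3 + a)   [cost 4]

(1) ((- a) + 0)  =[add_zero →]=  (- a)    ⊢ ((3 + (- (- a))) + 0)
(2) ((3 + (- (- a))) + 0)  =[add_zero →]=  (3 + (- (- a)))
(3) (- (- a))  =[neg_neg →]=  a    ⊢ cost 4, within 4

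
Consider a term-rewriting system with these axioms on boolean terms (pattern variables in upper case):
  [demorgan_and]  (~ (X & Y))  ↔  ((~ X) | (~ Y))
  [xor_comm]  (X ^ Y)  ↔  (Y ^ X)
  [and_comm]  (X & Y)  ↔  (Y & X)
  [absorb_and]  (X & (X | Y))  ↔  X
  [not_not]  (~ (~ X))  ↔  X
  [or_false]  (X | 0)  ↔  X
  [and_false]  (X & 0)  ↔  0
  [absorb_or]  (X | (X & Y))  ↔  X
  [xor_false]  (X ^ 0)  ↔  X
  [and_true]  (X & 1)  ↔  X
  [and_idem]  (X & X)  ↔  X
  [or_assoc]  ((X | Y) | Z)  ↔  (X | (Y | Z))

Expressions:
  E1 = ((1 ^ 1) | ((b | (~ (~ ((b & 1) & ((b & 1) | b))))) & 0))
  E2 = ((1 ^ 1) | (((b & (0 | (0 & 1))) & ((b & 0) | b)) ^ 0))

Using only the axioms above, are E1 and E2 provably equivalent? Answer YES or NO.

(1) ((b & 1) & ((b & 1) | b))  =[absorb_and →]=  (b & 1)    ⊢ ((1 ^ 1) | ((b | (~ (~ (b & 1)))) & 0))
(2) (~ (~ (b & 1)))  =[not_not →]=  (b & 1)    ⊢ ((1 ^ 1) | ((b | (b & 1)) & 0))
(3) (b | (b & 1))  =[absorb_or →]=  b    ⊢ ((1 ^ 1) | (b & 0))
(4) (b & 0)  =[absorb_and ←]=  ((b & 0) & ((b & 0) | b))    ⊢ ((1 ^ 1) | ((b & 0) & ((b & 0) | b)))
(5) ((b & 0) & ((b & 0) | b))  =[xor_false ←]=  (((b & 0) & ((b & 0) | b)) ^ 0)    ⊢ ((1 ^ 1) | (((b & 0) & ((b & 0) | b)) ^ 0))
(6) 0  =[absorb_or ←]=  (0 | (0 & 1))    ⊢ E2

YES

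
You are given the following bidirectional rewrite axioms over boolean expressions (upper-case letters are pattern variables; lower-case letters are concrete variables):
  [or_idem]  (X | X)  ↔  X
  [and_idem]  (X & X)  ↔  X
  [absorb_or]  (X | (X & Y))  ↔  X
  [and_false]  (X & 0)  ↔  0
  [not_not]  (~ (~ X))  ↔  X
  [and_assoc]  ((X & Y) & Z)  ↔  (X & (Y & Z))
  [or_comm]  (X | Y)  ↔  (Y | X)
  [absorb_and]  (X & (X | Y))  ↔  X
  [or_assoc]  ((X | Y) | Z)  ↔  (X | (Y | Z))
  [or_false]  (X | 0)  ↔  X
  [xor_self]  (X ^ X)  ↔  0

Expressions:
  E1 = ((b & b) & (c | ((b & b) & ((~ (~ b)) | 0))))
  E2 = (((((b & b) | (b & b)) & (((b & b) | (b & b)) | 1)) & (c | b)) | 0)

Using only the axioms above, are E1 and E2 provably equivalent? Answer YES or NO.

YES

(1) (~ (~ b))  =[not_not →]=  b    ⊢ ((b & b) & (c | ((b & b) & (b | 0))))
(2) (b & b)  =[and_idem →]=  b    ⊢ ((b & b) & (c | (b & (b | 0))))
(3) (b & (b | 0))  =[absorb_and →]=  b    ⊢ ((b & b) & (c | b))
(4) (b & b)  =[or_idem ←]=  ((b & b) | (b & b))    ⊢ (((b & b) | (b & b)) & (c | b))
(5) (((b & b) | (b & b)) & (c | b))  =[or_false ←]=  ((((b & b) | (b & b)) & (c | b)) | 0)
(6) ((b & b) | (b & b))  =[absorb_and ←]=  (((b & b) | (b & b)) & (((b & b) | (b & b)) | 1))    ⊢ E2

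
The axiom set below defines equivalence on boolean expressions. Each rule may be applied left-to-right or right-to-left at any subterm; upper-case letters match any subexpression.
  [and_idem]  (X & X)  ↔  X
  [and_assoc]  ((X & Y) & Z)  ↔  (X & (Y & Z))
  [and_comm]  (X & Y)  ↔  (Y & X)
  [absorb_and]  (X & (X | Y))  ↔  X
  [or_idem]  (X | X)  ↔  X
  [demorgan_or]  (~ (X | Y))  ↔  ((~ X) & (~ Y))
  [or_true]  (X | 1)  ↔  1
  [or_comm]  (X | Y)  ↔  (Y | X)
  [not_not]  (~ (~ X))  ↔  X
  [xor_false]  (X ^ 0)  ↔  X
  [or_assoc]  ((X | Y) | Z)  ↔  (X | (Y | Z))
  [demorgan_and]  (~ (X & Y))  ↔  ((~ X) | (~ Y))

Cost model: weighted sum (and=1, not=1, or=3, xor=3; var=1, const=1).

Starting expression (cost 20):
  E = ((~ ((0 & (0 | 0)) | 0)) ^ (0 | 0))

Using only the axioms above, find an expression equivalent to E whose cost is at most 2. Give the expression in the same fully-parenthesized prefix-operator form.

(~ 0)   [cost 2]

1. [absorb_and →] (0 & (0 | 0))  →  0;  E = ((~ (0 | 0)) ^ (0 | 0))
2. [or_idem →] (0 | 0)  →  0;  E = ((~ (0 | 0)) ^ 0)
3. [or_idem →] (0 | 0)  →  0;  E = ((~ 0) ^ 0)
4. [xor_false →] ((~ 0) ^ 0)  →  (~ 0);  cost 2 ≤ 2, done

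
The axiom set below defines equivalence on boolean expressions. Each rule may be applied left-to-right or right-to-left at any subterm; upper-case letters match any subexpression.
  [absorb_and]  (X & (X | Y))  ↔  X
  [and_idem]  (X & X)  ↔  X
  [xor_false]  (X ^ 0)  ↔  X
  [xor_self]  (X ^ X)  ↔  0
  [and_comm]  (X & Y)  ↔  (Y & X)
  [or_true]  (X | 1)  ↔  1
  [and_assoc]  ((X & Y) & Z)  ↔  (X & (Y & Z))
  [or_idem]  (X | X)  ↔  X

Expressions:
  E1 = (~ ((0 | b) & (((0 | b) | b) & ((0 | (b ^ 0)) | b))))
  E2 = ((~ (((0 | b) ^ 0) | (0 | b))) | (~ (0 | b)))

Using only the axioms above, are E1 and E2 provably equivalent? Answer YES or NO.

1. [xor_false →] (b ^ 0)  →  b;  E1 = (~ ((0 | b) & (((0 | b) | b) & ((0 | b) | b))))
2. [and_idem →] (((0 | b) | b) & ((0 | b) | b))  →  ((0 | b) | b);  E1 = (~ ((0 | b) & ((0 | b) | b)))
3. [absorb_and →] ((0 | b) & ((0 | b) | b))  →  (0 | b);  E1 = (~ (0 | b))
4. [or_idem ←] (~ (0 | b))  →  ((~ (0 | b)) | (~ (0 | b)))
5. [or_idem ←] (0 | b)  →  ((0 | b) | (0 | b));  E1 = ((~ ((0 | b) | (0 | b))) | (~ (0 | b)))
6. [xor_false ←] (0 | b)  →  ((0 | b) ^ 0);  this is E2

YES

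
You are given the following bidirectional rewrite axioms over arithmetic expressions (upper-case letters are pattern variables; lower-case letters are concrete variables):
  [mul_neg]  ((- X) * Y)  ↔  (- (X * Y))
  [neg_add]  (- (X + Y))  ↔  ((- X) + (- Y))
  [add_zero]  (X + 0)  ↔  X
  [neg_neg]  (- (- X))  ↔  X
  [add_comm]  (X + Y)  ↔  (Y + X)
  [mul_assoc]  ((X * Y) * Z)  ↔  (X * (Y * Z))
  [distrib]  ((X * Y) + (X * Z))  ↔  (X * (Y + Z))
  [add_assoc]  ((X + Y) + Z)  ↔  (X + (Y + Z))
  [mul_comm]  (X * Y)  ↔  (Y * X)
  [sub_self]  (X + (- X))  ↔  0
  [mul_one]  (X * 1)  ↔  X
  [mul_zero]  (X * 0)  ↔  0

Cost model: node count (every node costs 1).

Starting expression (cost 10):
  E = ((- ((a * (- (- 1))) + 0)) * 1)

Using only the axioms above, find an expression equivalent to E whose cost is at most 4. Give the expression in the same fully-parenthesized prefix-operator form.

step 1: neg_neg (→) rewrites (- (- 1)) into 1, now ((- ((a * 1) + 0)) * 1)
step 2: mul_one (→) rewrites (a * 1) into a, now ((- (a + 0)) * 1)
step 3: mul_one (→) rewrites ((- (a + 0)) * 1) into (- (a + 0)), reaching cost 4 (bound 4)

(- (a + 0))   [cost 4]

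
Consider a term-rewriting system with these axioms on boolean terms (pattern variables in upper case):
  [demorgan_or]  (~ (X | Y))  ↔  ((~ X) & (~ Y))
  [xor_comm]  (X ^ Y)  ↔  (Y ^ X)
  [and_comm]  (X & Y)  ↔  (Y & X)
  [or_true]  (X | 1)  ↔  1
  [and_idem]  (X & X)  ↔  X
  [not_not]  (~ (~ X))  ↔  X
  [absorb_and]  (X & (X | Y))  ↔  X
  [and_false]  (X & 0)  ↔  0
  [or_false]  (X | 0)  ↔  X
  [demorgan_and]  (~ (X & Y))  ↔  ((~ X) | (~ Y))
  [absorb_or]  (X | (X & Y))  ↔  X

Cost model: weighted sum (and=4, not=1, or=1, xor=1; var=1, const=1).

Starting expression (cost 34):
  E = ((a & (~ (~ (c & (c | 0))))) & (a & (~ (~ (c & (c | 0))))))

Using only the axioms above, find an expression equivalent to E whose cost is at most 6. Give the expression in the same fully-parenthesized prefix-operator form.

(a & c)   [cost 6]

step 1: and_idem (→) rewrites ((a & (~ (~ (c & (c | 0))))) & (a & (~ (~ (c & (c | 0)))))) into (a & (~ (~ (c & (c | 0)))))
step 2: absorb_and (→) rewrites (c & (c | 0)) into c, now (a & (~ (~ c)))
step 3: not_not (→) rewrites (~ (~ c)) into c, reaching cost 6 (bound 6)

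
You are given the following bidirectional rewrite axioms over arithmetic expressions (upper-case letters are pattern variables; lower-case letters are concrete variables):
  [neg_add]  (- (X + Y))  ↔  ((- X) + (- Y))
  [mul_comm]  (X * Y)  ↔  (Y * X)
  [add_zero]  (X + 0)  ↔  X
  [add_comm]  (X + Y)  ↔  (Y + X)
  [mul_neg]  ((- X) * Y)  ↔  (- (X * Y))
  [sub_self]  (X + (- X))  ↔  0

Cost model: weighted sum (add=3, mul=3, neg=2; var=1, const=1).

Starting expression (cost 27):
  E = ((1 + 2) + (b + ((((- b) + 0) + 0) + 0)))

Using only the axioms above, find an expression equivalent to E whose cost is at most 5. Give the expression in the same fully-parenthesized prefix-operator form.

1. [add_zero →] (((- b) + 0) + 0)  →  ((- b) + 0);  E = ((1 + 2) + (b + (((- b) + 0) + 0)))
2. [add_zero →] (((- b) + 0) + 0)  →  ((- b) + 0);  E = ((1 + 2) + (b + ((- b) + 0)))
3. [add_zero →] ((- b) + 0)  →  (- b);  E = ((1 + 2) + (b + (- b)))
4. [sub_self →] (b + (- b))  →  0;  E = ((1 + 2) + 0)
5. [add_zero →] ((1 + 2) + 0)  →  (1 + 2);  cost 5 ≤ 5, done

(1 + 2)   [cost 5]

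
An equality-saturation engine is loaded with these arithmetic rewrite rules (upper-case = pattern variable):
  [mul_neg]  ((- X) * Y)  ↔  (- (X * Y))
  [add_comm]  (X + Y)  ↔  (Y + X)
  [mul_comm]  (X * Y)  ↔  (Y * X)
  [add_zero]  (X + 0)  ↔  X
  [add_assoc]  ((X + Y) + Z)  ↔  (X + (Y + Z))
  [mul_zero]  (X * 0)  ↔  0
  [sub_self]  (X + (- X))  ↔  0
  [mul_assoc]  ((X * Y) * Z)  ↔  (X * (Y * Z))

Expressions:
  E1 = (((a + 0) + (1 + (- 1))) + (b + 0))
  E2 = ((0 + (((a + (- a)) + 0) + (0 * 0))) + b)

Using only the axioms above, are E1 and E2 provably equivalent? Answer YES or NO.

NO

Every axiom is a valid identity, so a rewrite proof would force E1 and E2 to agree under every assignment.
At a=1, b=0: E1 = 1 but E2 = 0; they differ, so no derivation exists.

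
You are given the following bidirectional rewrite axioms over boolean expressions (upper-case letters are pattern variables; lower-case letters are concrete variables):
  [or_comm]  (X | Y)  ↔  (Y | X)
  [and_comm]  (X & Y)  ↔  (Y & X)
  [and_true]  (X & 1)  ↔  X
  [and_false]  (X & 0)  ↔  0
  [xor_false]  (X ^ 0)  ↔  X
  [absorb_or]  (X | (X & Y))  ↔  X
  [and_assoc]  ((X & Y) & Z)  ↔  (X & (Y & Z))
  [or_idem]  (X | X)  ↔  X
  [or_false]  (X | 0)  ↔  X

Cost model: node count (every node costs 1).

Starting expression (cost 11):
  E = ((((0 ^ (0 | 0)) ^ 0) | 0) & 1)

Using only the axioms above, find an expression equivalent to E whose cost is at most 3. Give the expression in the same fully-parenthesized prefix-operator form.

(0 ^ 0)   [cost 3]

(1) (0 | 0)  =[or_false →]=  0    ⊢ ((((0 ^ 0) ^ 0) | 0) & 1)
(2) (((0 ^ 0) ^ 0) | 0)  =[or_false →]=  ((0 ^ 0) ^ 0)    ⊢ (((0 ^ 0) ^ 0) & 1)
(3) (0 ^ 0)  =[xor_false →]=  0    ⊢ ((0 ^ 0) & 1)
(4) ((0 ^ 0) & 1)  =[and_true →]=  (0 ^ 0)    ⊢ cost 3, within 3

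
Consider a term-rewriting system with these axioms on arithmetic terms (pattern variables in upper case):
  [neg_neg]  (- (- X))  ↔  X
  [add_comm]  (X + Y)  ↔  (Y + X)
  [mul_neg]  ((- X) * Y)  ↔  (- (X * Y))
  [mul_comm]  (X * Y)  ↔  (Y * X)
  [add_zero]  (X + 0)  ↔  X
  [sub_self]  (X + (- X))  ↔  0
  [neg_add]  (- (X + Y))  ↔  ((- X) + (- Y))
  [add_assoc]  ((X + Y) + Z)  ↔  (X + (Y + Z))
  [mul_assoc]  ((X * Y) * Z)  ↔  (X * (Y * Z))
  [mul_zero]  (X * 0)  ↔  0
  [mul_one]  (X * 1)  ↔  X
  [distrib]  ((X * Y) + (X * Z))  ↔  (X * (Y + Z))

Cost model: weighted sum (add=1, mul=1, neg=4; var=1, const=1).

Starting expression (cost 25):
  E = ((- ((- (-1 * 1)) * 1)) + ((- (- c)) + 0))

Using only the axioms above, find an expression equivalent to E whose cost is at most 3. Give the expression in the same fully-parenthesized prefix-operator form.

step 1: mul_one (→) rewrites (-1 * 1) into -1, now ((- ((- -1) * 1)) + ((- (- c)) + 0))
step 2: mul_one (→) rewrites ((- -1) * 1) into (- -1), now ((- (- -1)) + ((- (- c)) + 0))
step 3: neg_neg (→) rewrites (- (- -1)) into -1, now (-1 + ((- (- c)) + 0))
step 4: add_zero (→) rewrites ((- (- c)) + 0) into (- (- c)), now (-1 + (- (- c)))
step 5: neg_neg (→) rewrites (- (- c)) into c, reaching cost 3 (bound 3)

(-1 + c)   [cost 3]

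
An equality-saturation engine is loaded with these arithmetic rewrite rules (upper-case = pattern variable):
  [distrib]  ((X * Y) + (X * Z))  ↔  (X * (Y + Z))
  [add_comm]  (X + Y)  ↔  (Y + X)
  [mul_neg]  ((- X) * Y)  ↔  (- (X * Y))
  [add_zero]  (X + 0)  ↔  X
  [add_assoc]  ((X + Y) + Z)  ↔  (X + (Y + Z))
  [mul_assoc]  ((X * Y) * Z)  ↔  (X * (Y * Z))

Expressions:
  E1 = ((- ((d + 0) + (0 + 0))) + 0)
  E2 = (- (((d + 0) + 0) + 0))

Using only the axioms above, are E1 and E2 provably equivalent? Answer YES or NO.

1. [add_zero →] ((- ((d + 0) + (0 + 0))) + 0)  →  (- ((d + 0) + (0 + 0)))
2. [add_zero →] (0 + 0)  →  0;  E1 = (- ((d + 0) + 0))
3. [add_zero ←] (d + 0)  →  ((d + 0) + 0);  this is E2

YES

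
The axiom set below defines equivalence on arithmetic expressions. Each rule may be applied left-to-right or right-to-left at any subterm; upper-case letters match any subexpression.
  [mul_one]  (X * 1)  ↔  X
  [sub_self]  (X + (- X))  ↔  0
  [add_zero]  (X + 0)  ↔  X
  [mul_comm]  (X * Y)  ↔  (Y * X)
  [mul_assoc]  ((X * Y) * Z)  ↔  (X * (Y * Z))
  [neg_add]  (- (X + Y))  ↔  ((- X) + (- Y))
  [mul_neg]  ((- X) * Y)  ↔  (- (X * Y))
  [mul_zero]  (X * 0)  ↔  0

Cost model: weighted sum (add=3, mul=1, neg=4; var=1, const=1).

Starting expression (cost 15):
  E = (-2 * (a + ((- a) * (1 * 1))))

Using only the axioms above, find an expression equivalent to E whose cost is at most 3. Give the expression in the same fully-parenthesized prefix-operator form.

1. [mul_one →] (1 * 1)  →  1;  E = (-2 * (a + ((- a) * 1)))
2. [mul_one →] ((- a) * 1)  →  (- a);  E = (-2 * (a + (- a)))
3. [sub_self →] (a + (- a))  →  0;  cost 3 ≤ 3, done

(-2 * 0)   [cost 3]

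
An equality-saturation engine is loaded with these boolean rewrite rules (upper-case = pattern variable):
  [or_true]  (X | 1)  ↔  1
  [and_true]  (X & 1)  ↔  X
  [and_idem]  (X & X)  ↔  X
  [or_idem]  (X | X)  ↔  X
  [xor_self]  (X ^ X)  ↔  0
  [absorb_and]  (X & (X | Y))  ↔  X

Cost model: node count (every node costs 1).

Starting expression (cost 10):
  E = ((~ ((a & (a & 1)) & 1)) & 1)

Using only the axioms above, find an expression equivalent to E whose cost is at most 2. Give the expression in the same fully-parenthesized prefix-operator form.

(~ a)   [cost 2]

step 1: and_true (→) rewrites (a & 1) into a, now ((~ ((a & a) & 1)) & 1)
step 2: and_idem (→) rewrites (a & a) into a, now ((~ (a & 1)) & 1)
step 3: and_true (→) rewrites ((~ (a & 1)) & 1) into (~ (a & 1))
step 4: and_true (→) rewrites (a & 1) into a, reaching cost 2 (bound 2)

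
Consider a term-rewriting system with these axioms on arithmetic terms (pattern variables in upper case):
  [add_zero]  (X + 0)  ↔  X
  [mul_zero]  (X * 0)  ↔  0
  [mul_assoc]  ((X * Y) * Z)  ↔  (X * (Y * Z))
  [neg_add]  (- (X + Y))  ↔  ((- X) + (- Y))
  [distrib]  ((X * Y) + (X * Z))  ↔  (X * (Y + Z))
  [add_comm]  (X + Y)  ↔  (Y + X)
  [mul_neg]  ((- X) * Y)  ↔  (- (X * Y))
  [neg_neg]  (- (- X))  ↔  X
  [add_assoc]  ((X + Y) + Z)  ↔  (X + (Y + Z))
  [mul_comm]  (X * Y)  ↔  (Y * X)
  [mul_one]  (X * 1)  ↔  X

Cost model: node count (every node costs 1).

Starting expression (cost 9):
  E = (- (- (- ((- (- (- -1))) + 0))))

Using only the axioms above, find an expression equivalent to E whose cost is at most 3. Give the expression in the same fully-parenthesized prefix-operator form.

(1) ((- (- (- -1))) + 0)  =[add_zero →]=  (- (- (- -1)))    ⊢ (- (- (- (- (- (- -1))))))
(2) (- (- -1))  =[neg_neg →]=  -1    ⊢ (- (- (- (- -1))))
(3) (- (- (- -1)))  =[neg_neg →]=  (- -1)    ⊢ cost 3, within 3

(- (- -1))   [cost 3]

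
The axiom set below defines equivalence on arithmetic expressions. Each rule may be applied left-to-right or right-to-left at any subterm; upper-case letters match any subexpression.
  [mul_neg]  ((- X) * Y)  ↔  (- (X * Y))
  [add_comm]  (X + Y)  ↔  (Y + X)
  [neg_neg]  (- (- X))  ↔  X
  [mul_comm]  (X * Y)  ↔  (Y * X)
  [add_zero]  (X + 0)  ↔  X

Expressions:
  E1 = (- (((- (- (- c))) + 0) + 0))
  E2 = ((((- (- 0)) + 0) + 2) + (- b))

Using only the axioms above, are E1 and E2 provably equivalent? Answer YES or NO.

NO

The axioms are sound identities: if E1 ↔* E2 then E1 and E2 evaluate identically under any assignment.
Under b=0, c=0: E1 evaluates to 0, E2 to 2. Distinct ⇒ no rewrite sequence connects them.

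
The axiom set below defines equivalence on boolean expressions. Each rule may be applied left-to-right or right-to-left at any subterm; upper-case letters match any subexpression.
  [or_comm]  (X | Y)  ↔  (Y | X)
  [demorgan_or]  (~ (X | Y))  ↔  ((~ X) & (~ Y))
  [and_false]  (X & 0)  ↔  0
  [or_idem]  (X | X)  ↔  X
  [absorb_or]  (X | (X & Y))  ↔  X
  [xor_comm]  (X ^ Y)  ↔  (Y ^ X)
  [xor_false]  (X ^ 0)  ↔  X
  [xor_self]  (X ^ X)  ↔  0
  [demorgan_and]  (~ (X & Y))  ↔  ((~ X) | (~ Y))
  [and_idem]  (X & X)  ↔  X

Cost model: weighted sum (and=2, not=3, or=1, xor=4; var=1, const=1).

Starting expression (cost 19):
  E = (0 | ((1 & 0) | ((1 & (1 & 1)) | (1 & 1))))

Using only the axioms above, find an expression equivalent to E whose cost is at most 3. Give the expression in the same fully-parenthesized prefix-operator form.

step 1: and_idem (→) rewrites (1 & 1) into 1, now (0 | ((1 & 0) | ((1 & 1) | (1 & 1))))
step 2: or_idem (→) rewrites ((1 & 1) | (1 & 1)) into (1 & 1), now (0 | ((1 & 0) | (1 & 1)))
step 3: or_comm (→) rewrites ((1 & 0) | (1 & 1)) into ((1 & 1) | (1 & 0)), now (0 | ((1 & 1) | (1 & 0)))
step 4: and_idem (→) rewrites (1 & 1) into 1, now (0 | (1 | (1 & 0)))
step 5: absorb_or (→) rewrites (1 | (1 & 0)) into 1, reaching cost 3 (bound 3)

(0 | 1)   [cost 3]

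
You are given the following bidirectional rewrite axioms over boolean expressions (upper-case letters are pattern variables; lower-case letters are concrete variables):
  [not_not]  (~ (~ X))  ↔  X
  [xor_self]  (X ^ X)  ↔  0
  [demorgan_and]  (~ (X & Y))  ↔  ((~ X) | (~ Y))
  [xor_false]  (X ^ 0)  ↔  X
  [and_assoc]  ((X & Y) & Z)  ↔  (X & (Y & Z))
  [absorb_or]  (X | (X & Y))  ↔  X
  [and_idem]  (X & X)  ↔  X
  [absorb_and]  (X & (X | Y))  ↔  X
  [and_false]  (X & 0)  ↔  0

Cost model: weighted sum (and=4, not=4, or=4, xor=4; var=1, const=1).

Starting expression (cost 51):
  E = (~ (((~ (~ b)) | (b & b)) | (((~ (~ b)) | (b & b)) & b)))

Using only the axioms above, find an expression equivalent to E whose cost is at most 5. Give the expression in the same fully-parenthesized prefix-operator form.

(~ b)   [cost 5]

(1) (((~ (~ b)) | (b & b)) | (((~ (~ b)) | (b & b)) & b))  =[absorb_or →]=  ((~ (~ b)) | (b & b))    ⊢ (~ ((~ (~ b)) | (b & b)))
(2) (~ (~ b))  =[not_not →]=  b    ⊢ (~ (b | (b & b)))
(3) (b | (b & b))  =[absorb_or →]=  b    ⊢ cost 5, within 5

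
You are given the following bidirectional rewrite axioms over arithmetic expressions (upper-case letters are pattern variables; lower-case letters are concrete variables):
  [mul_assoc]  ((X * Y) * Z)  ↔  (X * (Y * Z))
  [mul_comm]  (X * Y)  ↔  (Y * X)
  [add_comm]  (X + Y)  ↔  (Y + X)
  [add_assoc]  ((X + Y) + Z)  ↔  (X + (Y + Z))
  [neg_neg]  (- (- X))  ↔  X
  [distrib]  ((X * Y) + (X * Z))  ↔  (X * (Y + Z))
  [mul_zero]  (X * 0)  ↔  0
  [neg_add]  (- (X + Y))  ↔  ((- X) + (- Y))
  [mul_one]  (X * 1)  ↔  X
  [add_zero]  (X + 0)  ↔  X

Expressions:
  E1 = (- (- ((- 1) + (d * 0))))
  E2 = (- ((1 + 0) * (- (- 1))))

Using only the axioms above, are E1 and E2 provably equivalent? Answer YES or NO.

YES

step 1: mul_zero (→) rewrites (d * 0) into 0, now (- (- ((- 1) + 0)))
step 2: add_zero (→) rewrites ((- 1) + 0) into (- 1), now (- (- (- 1)))
step 3: neg_neg (→) rewrites (- (- 1)) into 1, now (- 1)
step 4: mul_one (←) rewrites 1 into (1 * 1), now (- (1 * 1))
step 5: neg_neg (←) rewrites 1 into (- (- 1)), now (- (1 * (- (- 1))))
step 6: add_zero (←) rewrites 1 into (1 + 0), which is E2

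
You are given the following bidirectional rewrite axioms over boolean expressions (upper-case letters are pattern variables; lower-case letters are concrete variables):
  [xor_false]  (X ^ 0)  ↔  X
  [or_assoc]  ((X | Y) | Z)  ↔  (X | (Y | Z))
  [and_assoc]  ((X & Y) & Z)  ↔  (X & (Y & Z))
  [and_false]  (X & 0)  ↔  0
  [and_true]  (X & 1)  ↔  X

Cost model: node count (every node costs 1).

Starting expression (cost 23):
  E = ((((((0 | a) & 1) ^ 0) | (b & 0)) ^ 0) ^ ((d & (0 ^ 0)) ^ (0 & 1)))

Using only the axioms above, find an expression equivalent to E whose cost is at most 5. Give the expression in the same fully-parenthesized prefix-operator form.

(1) ((0 | a) & 1)  =[and_true →]=  (0 | a)    ⊢ (((((0 | a) ^ 0) | (b & 0)) ^ 0) ^ ((d & (0 ^ 0)) ^ (0 & 1)))
(2) (0 & 1)  =[and_true →]=  0    ⊢ (((((0 | a) ^ 0) | (b & 0)) ^ 0) ^ ((d & (0 ^ 0)) ^ 0))
(3) ((((0 | a) ^ 0) | (b & 0)) ^ 0)  =[xor_false →]=  (((0 | a) ^ 0) | (b & 0))    ⊢ ((((0 | a) ^ 0) | (b & 0)) ^ ((d & (0 ^ 0)) ^ 0))
(4) ((d & (0 ^ 0)) ^ 0)  =[xor_false →]=  (d & (0 ^ 0))    ⊢ ((((0 | a) ^ 0) | (b & 0)) ^ (d & (0 ^ 0)))
(5) (b & 0)  =[and_false →]=  0    ⊢ ((((0 | a) ^ 0) | 0) ^ (d & (0 ^ 0)))
(6) (0 ^ 0)  =[xor_false →]=  0    ⊢ ((((0 | a) ^ 0) | 0) ^ (d & 0))
(7) (d & 0)  =[and_false →]=  0    ⊢ ((((0 | a) ^ 0) | 0) ^ 0)
(8) ((0 | a) ^ 0)  =[xor_false →]=  (0 | a)    ⊢ (((0 | a) | 0) ^ 0)
(9) (((0 | a) | 0) ^ 0)  =[xor_false →]=  ((0 | a) | 0)    ⊢ cost 5, within 5

((0 | a) | 0)   [cost 5]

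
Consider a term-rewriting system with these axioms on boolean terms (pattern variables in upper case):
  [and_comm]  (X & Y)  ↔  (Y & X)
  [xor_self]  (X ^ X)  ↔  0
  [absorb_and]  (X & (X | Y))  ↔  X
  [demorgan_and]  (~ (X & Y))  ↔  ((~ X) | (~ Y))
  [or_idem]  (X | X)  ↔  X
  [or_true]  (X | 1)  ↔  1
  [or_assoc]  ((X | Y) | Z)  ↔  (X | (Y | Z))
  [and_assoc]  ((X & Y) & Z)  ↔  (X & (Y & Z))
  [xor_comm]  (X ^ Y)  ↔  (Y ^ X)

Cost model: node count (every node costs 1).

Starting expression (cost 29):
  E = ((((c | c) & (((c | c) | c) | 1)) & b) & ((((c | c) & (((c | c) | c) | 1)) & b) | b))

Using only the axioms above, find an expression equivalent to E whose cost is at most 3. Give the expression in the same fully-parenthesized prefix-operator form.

(c & b)   [cost 3]

1. [absorb_and →] ((((c | c) & (((c | c) | c) | 1)) & b) & ((((c | c) & (((c | c) | c) | 1)) & b) | b))  →  (((c | c) & (((c | c) | c) | 1)) & b)
2. [or_idem →] (c | c)  →  c;  E = (((c | c) & ((c | c) | 1)) & b)
3. [or_idem →] (c | c)  →  c;  E = (((c | c) & (c | 1)) & b)
4. [or_idem →] (c | c)  →  c;  E = ((c & (c | 1)) & b)
5. [absorb_and →] (c & (c | 1))  →  c;  cost 3 ≤ 3, done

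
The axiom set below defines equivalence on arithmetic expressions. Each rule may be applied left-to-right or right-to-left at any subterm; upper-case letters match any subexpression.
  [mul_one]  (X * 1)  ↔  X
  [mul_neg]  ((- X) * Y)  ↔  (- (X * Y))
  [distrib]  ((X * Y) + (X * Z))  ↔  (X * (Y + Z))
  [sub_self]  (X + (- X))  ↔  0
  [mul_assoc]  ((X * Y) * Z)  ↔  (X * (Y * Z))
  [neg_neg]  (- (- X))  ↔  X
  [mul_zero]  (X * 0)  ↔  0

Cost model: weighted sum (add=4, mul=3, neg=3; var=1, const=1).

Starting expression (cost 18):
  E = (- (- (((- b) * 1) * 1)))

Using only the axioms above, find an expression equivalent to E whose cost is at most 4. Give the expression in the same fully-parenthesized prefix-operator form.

(1) (- (- (((- b) * 1) * 1)))  =[neg_neg →]=  (((- b) * 1) * 1)
(2) ((- b) * 1)  =[mul_one →]=  (- b)    ⊢ ((- b) * 1)
(3) ((- b) * 1)  =[mul_one →]=  (- b)    ⊢ cost 4, within 4

(- b)   [cost 4]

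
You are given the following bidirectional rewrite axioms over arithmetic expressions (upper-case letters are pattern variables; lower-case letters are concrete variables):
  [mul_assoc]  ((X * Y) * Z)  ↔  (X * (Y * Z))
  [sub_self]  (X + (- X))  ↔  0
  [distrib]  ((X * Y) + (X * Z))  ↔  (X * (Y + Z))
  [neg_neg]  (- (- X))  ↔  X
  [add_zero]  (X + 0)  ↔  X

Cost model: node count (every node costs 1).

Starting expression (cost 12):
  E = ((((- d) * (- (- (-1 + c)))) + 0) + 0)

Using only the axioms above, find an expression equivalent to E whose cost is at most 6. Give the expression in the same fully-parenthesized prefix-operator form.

((- d) * (-1 + c))   [cost 6]

1. [add_zero →] (((- d) * (- (- (-1 + c)))) + 0)  →  ((- d) * (- (- (-1 + c))));  E = (((- d) * (- (- (-1 + c)))) + 0)
2. [add_zero →] (((- d) * (- (- (-1 + c)))) + 0)  →  ((- d) * (- (- (-1 + c))))
3. [neg_neg →] (- (- (-1 + c)))  →  (-1 + c);  cost 6 ≤ 6, done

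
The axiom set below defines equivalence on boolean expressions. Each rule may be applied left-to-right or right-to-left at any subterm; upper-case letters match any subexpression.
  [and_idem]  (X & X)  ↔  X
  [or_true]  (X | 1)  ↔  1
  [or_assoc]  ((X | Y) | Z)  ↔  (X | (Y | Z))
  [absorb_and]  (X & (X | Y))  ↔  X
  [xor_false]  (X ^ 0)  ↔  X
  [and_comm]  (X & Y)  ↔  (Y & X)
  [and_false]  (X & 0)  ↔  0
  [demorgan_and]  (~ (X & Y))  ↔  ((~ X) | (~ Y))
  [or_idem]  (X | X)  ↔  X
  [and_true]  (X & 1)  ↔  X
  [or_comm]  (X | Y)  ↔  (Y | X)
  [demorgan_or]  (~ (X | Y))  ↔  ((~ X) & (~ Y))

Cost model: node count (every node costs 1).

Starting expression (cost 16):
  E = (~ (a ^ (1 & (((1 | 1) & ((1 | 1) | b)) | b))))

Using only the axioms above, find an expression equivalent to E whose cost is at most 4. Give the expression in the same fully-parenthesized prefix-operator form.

(~ (a ^ 1))   [cost 4]

(1) ((1 | 1) & ((1 | 1) | b))  =[absorb_and →]=  (1 | 1)    ⊢ (~ (a ^ (1 & ((1 | 1) | b))))
(2) (1 | 1)  =[or_idem →]=  1    ⊢ (~ (a ^ (1 & (1 | b))))
(3) (1 & (1 | b))  =[absorb_and →]=  1    ⊢ cost 4, within 4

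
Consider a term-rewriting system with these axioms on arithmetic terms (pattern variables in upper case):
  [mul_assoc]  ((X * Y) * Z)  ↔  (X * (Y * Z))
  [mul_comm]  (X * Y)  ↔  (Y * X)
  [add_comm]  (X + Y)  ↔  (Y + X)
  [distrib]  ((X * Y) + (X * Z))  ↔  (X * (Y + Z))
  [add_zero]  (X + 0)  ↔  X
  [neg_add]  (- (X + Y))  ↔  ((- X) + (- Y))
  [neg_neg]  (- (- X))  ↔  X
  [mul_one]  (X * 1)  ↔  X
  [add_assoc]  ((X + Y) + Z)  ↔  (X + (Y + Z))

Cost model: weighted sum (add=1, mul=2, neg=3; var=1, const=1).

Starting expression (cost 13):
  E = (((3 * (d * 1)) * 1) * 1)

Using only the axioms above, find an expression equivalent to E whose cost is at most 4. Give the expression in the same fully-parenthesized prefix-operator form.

(3 * d)   [cost 4]

1. [mul_one →] (((3 * (d * 1)) * 1) * 1)  →  ((3 * (d * 1)) * 1)
2. [mul_one →] (d * 1)  →  d;  E = ((3 * d) * 1)
3. [mul_one →] ((3 * d) * 1)  →  (3 * d);  cost 4 ≤ 4, done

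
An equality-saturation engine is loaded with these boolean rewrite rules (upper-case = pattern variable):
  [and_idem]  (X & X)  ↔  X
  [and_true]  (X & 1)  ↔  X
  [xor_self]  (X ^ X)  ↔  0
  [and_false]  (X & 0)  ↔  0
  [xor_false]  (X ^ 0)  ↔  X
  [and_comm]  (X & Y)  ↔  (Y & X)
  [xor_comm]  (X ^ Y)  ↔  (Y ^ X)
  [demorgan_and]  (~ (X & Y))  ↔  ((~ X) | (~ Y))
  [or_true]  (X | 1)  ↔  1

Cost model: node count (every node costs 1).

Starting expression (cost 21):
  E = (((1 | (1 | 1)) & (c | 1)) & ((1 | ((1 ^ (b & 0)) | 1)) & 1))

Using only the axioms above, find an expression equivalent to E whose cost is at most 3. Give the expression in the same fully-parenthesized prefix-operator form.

(1) (b & 0)  =[and_false →]=  0    ⊢ (((1 | (1 | 1)) & (c | 1)) & ((1 | ((1 ^ 0) | 1)) & 1))
(2) (1 ^ 0)  =[xor_false →]=  1    ⊢ (((1 | (1 | 1)) & (c | 1)) & ((1 | (1 | 1)) & 1))
(3) (c | 1)  =[or_true →]=  1    ⊢ (((1 | (1 | 1)) & 1) & ((1 | (1 | 1)) & 1))
(4) (((1 | (1 | 1)) & 1) & ((1 | (1 | 1)) & 1))  =[and_idem →]=  ((1 | (1 | 1)) & 1)
(5) (1 | 1)  =[or_true →]=  1    ⊢ ((1 | 1) & 1)
(6) ((1 | 1) & 1)  =[and_true →]=  (1 | 1)    ⊢ cost 3, within 3

(1 | 1)   [cost 3]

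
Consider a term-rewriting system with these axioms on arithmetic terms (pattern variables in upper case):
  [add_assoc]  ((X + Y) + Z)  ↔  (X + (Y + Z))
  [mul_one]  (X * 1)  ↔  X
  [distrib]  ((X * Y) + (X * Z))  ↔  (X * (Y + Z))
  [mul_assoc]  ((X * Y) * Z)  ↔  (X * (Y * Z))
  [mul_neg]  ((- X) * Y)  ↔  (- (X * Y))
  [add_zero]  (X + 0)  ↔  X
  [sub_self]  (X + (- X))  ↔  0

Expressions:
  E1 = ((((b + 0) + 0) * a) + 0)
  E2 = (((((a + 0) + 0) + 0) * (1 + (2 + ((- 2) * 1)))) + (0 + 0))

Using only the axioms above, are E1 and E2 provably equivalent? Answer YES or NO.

The axioms are sound identities: if E1 ↔* E2 then E1 and E2 evaluate identically under any assignment.
Under a=1, b=0: E1 evaluates to 0, E2 to 1. Distinct ⇒ no rewrite sequence connects them.

NO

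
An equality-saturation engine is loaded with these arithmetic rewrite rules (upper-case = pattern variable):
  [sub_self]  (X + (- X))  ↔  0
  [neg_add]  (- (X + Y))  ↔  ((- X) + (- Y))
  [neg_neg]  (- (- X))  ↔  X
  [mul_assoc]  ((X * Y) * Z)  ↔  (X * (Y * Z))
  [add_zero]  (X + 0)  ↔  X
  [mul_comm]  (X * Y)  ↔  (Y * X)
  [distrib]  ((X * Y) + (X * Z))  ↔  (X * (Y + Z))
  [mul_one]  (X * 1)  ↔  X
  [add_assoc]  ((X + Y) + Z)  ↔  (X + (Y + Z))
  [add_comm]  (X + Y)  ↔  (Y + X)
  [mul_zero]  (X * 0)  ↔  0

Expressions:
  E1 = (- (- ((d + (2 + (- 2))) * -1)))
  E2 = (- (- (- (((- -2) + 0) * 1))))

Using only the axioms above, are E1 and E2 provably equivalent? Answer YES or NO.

The axioms are sound identities: if E1 ↔* E2 then E1 and E2 evaluate identically under any assignment.
Under d=0: E1 evaluates to 0, E2 to -2. Distinct ⇒ no rewrite sequence connects them.

NO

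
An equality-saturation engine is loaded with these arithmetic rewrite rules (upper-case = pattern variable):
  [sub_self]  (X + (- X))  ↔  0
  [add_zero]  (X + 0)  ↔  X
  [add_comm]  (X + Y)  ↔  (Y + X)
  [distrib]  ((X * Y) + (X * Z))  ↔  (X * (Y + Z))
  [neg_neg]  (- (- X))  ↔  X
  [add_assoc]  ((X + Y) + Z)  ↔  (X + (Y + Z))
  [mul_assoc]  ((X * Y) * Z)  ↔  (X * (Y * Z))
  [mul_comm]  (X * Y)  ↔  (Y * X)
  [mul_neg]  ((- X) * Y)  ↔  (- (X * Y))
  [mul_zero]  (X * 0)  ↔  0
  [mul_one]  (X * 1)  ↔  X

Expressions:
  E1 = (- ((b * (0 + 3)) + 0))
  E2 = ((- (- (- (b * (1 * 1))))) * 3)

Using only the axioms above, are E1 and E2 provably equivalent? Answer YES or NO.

(1) ((b * (0 + 3)) + 0)  =[add_zero →]=  (b * (0 + 3))    ⊢ (- (b * (0 + 3)))
(2) (0 + 3)  =[add_comm →]=  (3 + 0)    ⊢ (- (b * (3 + 0)))
(3) (3 + 0)  =[add_zero →]=  3    ⊢ (- (b * 3))
(4) b  =[mul_one ←]=  (b * 1)    ⊢ (- ((b * 1) * 3))
(5) (- ((b * 1) * 3))  =[mul_neg ←]=  ((- (b * 1)) * 3)
(6) 1  =[mul_one ←]=  (1 * 1)    ⊢ ((- (b * (1 * 1))) * 3)
(7) (b * (1 * 1))  =[neg_neg ←]=  (- (- (b * (1 * 1))))    ⊢ E2

YES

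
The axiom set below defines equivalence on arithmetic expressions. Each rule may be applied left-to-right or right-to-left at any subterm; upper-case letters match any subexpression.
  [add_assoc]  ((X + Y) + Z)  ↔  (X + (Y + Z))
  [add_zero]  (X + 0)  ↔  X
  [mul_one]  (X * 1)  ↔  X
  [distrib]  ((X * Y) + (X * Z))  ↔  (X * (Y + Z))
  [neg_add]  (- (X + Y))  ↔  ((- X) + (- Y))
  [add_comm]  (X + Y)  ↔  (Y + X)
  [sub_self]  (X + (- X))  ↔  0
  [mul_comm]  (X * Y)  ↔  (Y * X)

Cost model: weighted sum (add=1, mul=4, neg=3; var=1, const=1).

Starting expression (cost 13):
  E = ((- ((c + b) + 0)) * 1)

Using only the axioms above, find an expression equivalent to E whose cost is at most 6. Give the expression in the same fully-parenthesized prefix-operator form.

(- (c + b))   [cost 6]

step 1: add_assoc (→) rewrites ((c + b) + 0) into (c + (b + 0)), now ((- (c + (b + 0))) * 1)
step 2: add_zero (→) rewrites (b + 0) into b, now ((- (c + b)) * 1)
step 3: mul_one (→) rewrites ((- (c + b)) * 1) into (- (c + b)), reaching cost 6 (bound 6)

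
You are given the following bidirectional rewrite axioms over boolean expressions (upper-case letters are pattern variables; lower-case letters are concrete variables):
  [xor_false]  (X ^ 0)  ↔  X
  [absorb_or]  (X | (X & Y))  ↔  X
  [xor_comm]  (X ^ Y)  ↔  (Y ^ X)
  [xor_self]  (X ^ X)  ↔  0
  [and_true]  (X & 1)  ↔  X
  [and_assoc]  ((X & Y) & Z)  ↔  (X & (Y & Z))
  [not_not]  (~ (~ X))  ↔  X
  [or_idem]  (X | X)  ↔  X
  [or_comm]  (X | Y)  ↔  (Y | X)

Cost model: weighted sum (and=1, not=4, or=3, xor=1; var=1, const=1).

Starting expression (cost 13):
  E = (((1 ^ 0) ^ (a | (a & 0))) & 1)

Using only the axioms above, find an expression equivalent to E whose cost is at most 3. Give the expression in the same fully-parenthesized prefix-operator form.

1. [and_true →] (((1 ^ 0) ^ (a | (a & 0))) & 1)  →  ((1 ^ 0) ^ (a | (a & 0)))
2. [xor_false →] (1 ^ 0)  →  1;  E = (1 ^ (a | (a & 0)))
3. [absorb_or →] (a | (a & 0))  →  a;  cost 3 ≤ 3, done

(1 ^ a)   [cost 3]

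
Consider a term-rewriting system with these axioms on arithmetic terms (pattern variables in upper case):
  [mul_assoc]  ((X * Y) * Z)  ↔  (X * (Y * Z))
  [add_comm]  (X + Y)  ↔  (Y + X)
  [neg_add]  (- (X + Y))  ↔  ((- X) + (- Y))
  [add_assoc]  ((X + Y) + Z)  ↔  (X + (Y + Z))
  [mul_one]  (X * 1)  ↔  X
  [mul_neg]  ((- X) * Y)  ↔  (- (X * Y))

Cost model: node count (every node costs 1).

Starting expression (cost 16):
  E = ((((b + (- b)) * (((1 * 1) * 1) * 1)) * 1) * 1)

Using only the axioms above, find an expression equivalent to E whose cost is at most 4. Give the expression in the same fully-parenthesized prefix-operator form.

step 1: mul_one (→) rewrites ((((b + (- b)) * (((1 * 1) * 1) * 1)) * 1) * 1) into (((b + (- b)) * (((1 * 1) * 1) * 1)) * 1)
step 2: mul_one (→) rewrites (((1 * 1) * 1) * 1) into ((1 * 1) * 1), now (((b + (- b)) * ((1 * 1) * 1)) * 1)
step 3: mul_assoc (→) rewrites (((b + (- b)) * ((1 * 1) * 1)) * 1) into ((b + (- b)) * (((1 * 1) * 1) * 1))
step 4: mul_one (→) rewrites (1 * 1) into 1, now ((b + (- b)) * ((1 * 1) * 1))
step 5: mul_one (→) rewrites ((1 * 1) * 1) into (1 * 1), now ((b + (- b)) * (1 * 1))
step 6: mul_one (→) rewrites (1 * 1) into 1, now ((b + (- b)) * 1)
step 7: mul_one (→) rewrites ((b + (- b)) * 1) into (b + (- b)), reaching cost 4 (bound 4)

(b + (- b))   [cost 4]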